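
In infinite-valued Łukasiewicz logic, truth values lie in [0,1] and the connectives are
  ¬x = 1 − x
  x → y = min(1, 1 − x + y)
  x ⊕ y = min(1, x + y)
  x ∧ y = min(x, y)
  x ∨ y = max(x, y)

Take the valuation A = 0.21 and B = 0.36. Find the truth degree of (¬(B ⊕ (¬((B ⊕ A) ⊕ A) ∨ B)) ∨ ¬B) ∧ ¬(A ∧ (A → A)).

B ⊕ A = min(1, 0.36 + 0.21) = min(1, 0.57) = 0.57
(B ⊕ A) ⊕ A = min(1, 0.57 + 0.21) = min(1, 0.78) = 0.78
¬((B ⊕ A) ⊕ A) = 1 − 0.78 = 0.22
¬((B ⊕ A) ⊕ A) ∨ B = max(0.22, 0.36) = 0.36
B ⊕ (¬((B ⊕ A) ⊕ A) ∨ B) = min(1, 0.36 + 0.36) = min(1, 0.72) = 0.72
¬(B ⊕ (¬((B ⊕ A) ⊕ A) ∨ B)) = 1 − 0.72 = 0.28
¬B = 1 − 0.36 = 0.64
¬(B ⊕ (¬((B ⊕ A) ⊕ A) ∨ B)) ∨ ¬B = max(0.28, 0.64) = 0.64
A → A = min(1, 1 − 0.21 + 0.21) = min(1, 1.00) = 1.00
A ∧ (A → A) = min(0.21, 1.00) = 0.21
¬(A ∧ (A → A)) = 1 − 0.21 = 0.79
(¬(B ⊕ (¬((B ⊕ A) ⊕ A) ∨ B)) ∨ ¬B) ∧ ¬(A ∧ (A → A)) = min(0.64, 0.79) = 0.64

0.64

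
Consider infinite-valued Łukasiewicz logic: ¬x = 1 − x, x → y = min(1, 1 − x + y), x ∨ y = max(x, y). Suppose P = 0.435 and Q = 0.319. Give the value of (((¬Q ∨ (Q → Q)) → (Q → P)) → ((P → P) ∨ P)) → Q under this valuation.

0.319

¬Q = 1 − 0.319 = 0.681
Q → Q = min(1, 1 − 0.319 + 0.319) = min(1, 1.000) = 1.000
¬Q ∨ (Q → Q) = max(0.681, 1.000) = 1.000
Q → P = min(1, 1 − 0.319 + 0.435) = min(1, 1.116) = 1.000
(¬Q ∨ (Q → Q)) → (Q → P) = min(1, 1 − 1.000 + 1.000) = min(1, 1.000) = 1.000
P → P = min(1, 1 − 0.435 + 0.435) = min(1, 1.000) = 1.000
(P → P) ∨ P = max(1.000, 0.435) = 1.000
((¬Q ∨ (Q → Q)) → (Q → P)) → ((P → P) ∨ P) = min(1, 1 − 1.000 + 1.000) = min(1, 1.000) = 1.000
(((¬Q ∨ (Q → Q)) → (Q → P)) → ((P → P) ∨ P)) → Q = min(1, 1 − 1.000 + 0.319) = min(1, 0.319) = 0.319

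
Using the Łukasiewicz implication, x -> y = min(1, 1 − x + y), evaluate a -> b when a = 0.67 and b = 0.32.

a -> b = min(1, 1 − 0.67 + 0.32) = min(1, 0.65) = 0.65
For comparison, the Gödel implication (1 if x ≤ y else y) would give 0.32.

0.65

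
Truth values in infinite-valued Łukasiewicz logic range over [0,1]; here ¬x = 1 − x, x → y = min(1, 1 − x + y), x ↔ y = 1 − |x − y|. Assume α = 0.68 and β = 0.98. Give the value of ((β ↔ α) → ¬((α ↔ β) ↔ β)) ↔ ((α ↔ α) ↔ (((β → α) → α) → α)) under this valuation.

β ↔ α = 1 − |0.98 − 0.68| = 1 − 0.30 = 0.70
α ↔ β = 1 − |0.68 − 0.98| = 1 − 0.30 = 0.70
(α ↔ β) ↔ β = 1 − |0.70 − 0.98| = 1 − 0.28 = 0.72
¬((α ↔ β) ↔ β) = 1 − 0.72 = 0.28
(β ↔ α) → ¬((α ↔ β) ↔ β) = min(1, 1 − 0.70 + 0.28) = min(1, 0.58) = 0.58
α ↔ α = 1 − |0.68 − 0.68| = 1 − 0.00 = 1.00
β → α = min(1, 1 − 0.98 + 0.68) = min(1, 0.70) = 0.70
(β → α) → α = min(1, 1 − 0.70 + 0.68) = min(1, 0.98) = 0.98
((β → α) → α) → α = min(1, 1 − 0.98 + 0.68) = min(1, 0.70) = 0.70
(α ↔ α) ↔ (((β → α) → α) → α) = 1 − |1.00 − 0.70| = 1 − 0.30 = 0.70
((β ↔ α) → ¬((α ↔ β) ↔ β)) ↔ ((α ↔ α) ↔ (((β → α) → α) → α)) = 1 − |0.58 − 0.70| = 1 − 0.12 = 0.88

0.88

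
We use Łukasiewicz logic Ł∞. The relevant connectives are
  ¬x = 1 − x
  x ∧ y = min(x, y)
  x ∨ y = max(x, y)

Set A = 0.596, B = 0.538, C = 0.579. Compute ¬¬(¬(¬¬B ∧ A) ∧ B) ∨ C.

0.579

¬B = 1 − 0.538 = 0.462
¬¬B = 1 − 0.462 = 0.538
¬¬B ∧ A = min(0.538, 0.596) = 0.538
¬(¬¬B ∧ A) = 1 − 0.538 = 0.462
¬(¬¬B ∧ A) ∧ B = min(0.462, 0.538) = 0.462
¬(¬(¬¬B ∧ A) ∧ B) = 1 − 0.462 = 0.538
¬¬(¬(¬¬B ∧ A) ∧ B) = 1 − 0.538 = 0.462
¬¬(¬(¬¬B ∧ A) ∧ B) ∨ C = max(0.462, 0.579) = 0.579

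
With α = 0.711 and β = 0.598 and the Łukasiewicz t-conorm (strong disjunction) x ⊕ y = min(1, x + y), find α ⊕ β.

α ⊕ β = min(1, 0.711 + 0.598) = min(1, 1.309) = 1.000
For comparison, the Gödel t-conorm max(x, y) would give 0.711.

1.000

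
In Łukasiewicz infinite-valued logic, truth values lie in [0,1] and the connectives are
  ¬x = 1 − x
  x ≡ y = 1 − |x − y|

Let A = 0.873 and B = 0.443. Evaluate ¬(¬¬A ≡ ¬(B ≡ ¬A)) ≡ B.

0.886

¬A = 1 − 0.873 = 0.127
¬¬A = 1 − 0.127 = 0.873
B ≡ ¬A = 1 − |0.443 − 0.127| = 1 − 0.316 = 0.684
¬(B ≡ ¬A) = 1 − 0.684 = 0.316
¬¬A ≡ ¬(B ≡ ¬A) = 1 − |0.873 − 0.316| = 1 − 0.557 = 0.443
¬(¬¬A ≡ ¬(B ≡ ¬A)) = 1 − 0.443 = 0.557
¬(¬¬A ≡ ¬(B ≡ ¬A)) ≡ B = 1 − |0.557 − 0.443| = 1 − 0.114 = 0.886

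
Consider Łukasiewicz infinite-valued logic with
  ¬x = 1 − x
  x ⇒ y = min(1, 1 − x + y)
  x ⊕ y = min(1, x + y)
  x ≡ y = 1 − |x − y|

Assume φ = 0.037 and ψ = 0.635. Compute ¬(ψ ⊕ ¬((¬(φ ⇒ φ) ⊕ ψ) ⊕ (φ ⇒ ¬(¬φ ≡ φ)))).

0.365

φ ⇒ φ = min(1, 1 − 0.037 + 0.037) = min(1, 1.000) = 1.000
¬(φ ⇒ φ) = 1 − 1.000 = 0.000
¬(φ ⇒ φ) ⊕ ψ = min(1, 0.000 + 0.635) = min(1, 0.635) = 0.635
¬φ = 1 − 0.037 = 0.963
¬φ ≡ φ = 1 − |0.963 − 0.037| = 1 − 0.926 = 0.074
¬(¬φ ≡ φ) = 1 − 0.074 = 0.926
φ ⇒ ¬(¬φ ≡ φ) = min(1, 1 − 0.037 + 0.926) = min(1, 1.889) = 1.000
(¬(φ ⇒ φ) ⊕ ψ) ⊕ (φ ⇒ ¬(¬φ ≡ φ)) = min(1, 0.635 + 1.000) = min(1, 1.635) = 1.000
¬((¬(φ ⇒ φ) ⊕ ψ) ⊕ (φ ⇒ ¬(¬φ ≡ φ))) = 1 − 1.000 = 0.000
ψ ⊕ ¬((¬(φ ⇒ φ) ⊕ ψ) ⊕ (φ ⇒ ¬(¬φ ≡ φ))) = min(1, 0.635 + 0.000) = min(1, 0.635) = 0.635
¬(ψ ⊕ ¬((¬(φ ⇒ φ) ⊕ ψ) ⊕ (φ ⇒ ¬(¬φ ≡ φ)))) = 1 − 0.635 = 0.365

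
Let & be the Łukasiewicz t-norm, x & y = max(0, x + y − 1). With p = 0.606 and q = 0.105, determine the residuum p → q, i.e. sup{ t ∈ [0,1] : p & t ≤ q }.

0.499

The residuum of the Łukasiewicz t-norm gives the supremum: min(1, 1 − 0.606 + 0.105).
1 − 0.606 + 0.105 = 0.499, so t = min(1, 0.499) = 0.499.
Check: 0.606 & 0.499 = max(0, 0.105) = 0.105 ≤ 0.105.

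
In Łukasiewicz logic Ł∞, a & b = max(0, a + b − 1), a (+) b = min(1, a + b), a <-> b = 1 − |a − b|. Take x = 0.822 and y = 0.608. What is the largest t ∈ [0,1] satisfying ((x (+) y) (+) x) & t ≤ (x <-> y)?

x (+) y = min(1, 0.822 + 0.608) = min(1, 1.430) = 1.000
(x (+) y) (+) x = min(1, 1.000 + 0.822) = min(1, 1.822) = 1.000
So the left factor is (x (+) y) (+) x = 1.000.
x <-> y = 1 − |0.822 − 0.608| = 1 − 0.214 = 0.786
So the right-hand bound is x <-> y = 0.786.
The residuum of the Łukasiewicz t-norm gives the supremum: min(1, 1 − 1.000 + 0.786).
1 − 1.000 + 0.786 = 0.786, so t = min(1, 0.786) = 0.786.
Check: 1.000 & 0.786 = max(0, 0.786) = 0.786 ≤ 0.786.

0.786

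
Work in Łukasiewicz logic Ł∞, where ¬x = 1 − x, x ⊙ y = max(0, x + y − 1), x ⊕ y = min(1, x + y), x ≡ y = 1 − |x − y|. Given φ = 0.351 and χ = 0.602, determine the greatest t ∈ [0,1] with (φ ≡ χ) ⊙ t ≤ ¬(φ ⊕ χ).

0.298

φ ≡ χ = 1 − |0.351 − 0.602| = 1 − 0.251 = 0.749
So the left factor is φ ≡ χ = 0.749.
φ ⊕ χ = min(1, 0.351 + 0.602) = min(1, 0.953) = 0.953
¬(φ ⊕ χ) = 1 − 0.953 = 0.047
So the right-hand bound is ¬(φ ⊕ χ) = 0.047.
The residuum of the Łukasiewicz t-norm gives the supremum: min(1, 1 − 0.749 + 0.047).
1 − 0.749 + 0.047 = 0.298, so t = min(1, 0.298) = 0.298.
Check: 0.749 ⊙ 0.298 = max(0, 0.047) = 0.047 ≤ 0.047.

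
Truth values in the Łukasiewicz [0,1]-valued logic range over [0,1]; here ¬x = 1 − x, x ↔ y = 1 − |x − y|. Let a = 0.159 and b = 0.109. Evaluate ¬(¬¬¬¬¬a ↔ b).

¬a = 1 − 0.159 = 0.841
¬¬a = 1 − 0.841 = 0.159
¬¬¬a = 1 − 0.159 = 0.841
¬¬¬¬a = 1 − 0.841 = 0.159
¬¬¬¬¬a = 1 − 0.159 = 0.841
¬¬¬¬¬a ↔ b = 1 − |0.841 − 0.109| = 1 − 0.732 = 0.268
¬(¬¬¬¬¬a ↔ b) = 1 − 0.268 = 0.732

0.732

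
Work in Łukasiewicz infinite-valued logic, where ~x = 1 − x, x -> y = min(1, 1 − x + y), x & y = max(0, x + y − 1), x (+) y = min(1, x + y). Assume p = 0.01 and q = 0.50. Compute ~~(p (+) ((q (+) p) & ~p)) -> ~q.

q (+) p = min(1, 0.50 + 0.01) = min(1, 0.51) = 0.51
~p = 1 − 0.01 = 0.99
(q (+) p) & ~p = max(0, 0.51 + 0.99 − 1) = max(0, 0.50) = 0.50
p (+) ((q (+) p) & ~p) = min(1, 0.01 + 0.50) = min(1, 0.51) = 0.51
~(p (+) ((q (+) p) & ~p)) = 1 − 0.51 = 0.49
~~(p (+) ((q (+) p) & ~p)) = 1 − 0.49 = 0.51
~q = 1 − 0.50 = 0.50
~~(p (+) ((q (+) p) & ~p)) -> ~q = min(1, 1 − 0.51 + 0.50) = min(1, 0.99) = 0.99

0.99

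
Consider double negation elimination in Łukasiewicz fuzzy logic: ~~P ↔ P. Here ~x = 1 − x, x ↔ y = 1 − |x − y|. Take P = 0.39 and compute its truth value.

1.00

~P = 1 − 0.39 = 0.61
~~P = 1 − 0.61 = 0.39
~~P ↔ P = 1 − |0.39 − 0.39| = 1 − 0.00 = 1.00
(As expected: always 1 in Ł∞ since negation is involutive.)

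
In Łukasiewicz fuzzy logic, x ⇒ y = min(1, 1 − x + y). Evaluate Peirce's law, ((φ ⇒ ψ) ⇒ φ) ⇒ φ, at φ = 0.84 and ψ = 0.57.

0.84

φ ⇒ ψ = min(1, 1 − 0.84 + 0.57) = min(1, 0.73) = 0.73
(φ ⇒ ψ) ⇒ φ = min(1, 1 − 0.73 + 0.84) = min(1, 1.11) = 1.00
((φ ⇒ ψ) ⇒ φ) ⇒ φ = min(1, 1 − 1.00 + 0.84) = min(1, 0.84) = 0.84
(The value 0.84 < 1 shows this instance is not satisfied; not a Ł∞-tautology in general.)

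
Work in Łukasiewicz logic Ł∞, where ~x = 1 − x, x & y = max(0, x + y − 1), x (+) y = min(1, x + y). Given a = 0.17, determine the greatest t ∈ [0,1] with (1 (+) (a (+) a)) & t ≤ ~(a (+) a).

0.66

a (+) a = min(1, 0.17 + 0.17) = min(1, 0.34) = 0.34
1 (+) (a (+) a) = min(1, 1.00 + 0.34) = min(1, 1.34) = 1.00
So the left factor is 1 (+) (a (+) a) = 1.00.
~(a (+) a) = 1 − 0.34 = 0.66
So the right-hand bound is ~(a (+) a) = 0.66.
The residuum of the Łukasiewicz t-norm gives the supremum: min(1, 1 − 1.00 + 0.66).
1 − 1.00 + 0.66 = 0.66, so t = min(1, 0.66) = 0.66.
Check: 1.00 & 0.66 = max(0, 0.66) = 0.66 ≤ 0.66.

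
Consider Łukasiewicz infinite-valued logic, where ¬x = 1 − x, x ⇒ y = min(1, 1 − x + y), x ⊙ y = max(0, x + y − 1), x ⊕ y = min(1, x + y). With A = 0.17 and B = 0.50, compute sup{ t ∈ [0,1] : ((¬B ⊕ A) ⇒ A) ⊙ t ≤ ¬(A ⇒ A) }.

0.50

¬B = 1 − 0.50 = 0.50
¬B ⊕ A = min(1, 0.50 + 0.17) = min(1, 0.67) = 0.67
(¬B ⊕ A) ⇒ A = min(1, 1 − 0.67 + 0.17) = min(1, 0.50) = 0.50
So the left factor is (¬B ⊕ A) ⇒ A = 0.50.
A ⇒ A = min(1, 1 − 0.17 + 0.17) = min(1, 1.00) = 1.00
¬(A ⇒ A) = 1 − 1.00 = 0.00
So the right-hand bound is ¬(A ⇒ A) = 0.00.
The residuum of the Łukasiewicz t-norm gives the supremum: min(1, 1 − 0.50 + 0.00).
1 − 0.50 + 0.00 = 0.50, so t = min(1, 0.50) = 0.50.
Check: 0.50 ⊙ 0.50 = max(0, 0.00) = 0.00 ≤ 0.00.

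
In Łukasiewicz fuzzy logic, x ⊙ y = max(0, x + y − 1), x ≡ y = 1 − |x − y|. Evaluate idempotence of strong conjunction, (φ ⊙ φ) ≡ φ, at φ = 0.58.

φ ⊙ φ = max(0, 0.58 + 0.58 − 1) = max(0, 0.16) = 0.16
(φ ⊙ φ) ≡ φ = 1 − |0.16 − 0.58| = 1 − 0.42 = 0.58
(The value 0.58 < 1 shows this instance is not satisfied; fails in Ł∞ since a ⊗ a = max(0, 2a−1) ≠ a in general.)

0.58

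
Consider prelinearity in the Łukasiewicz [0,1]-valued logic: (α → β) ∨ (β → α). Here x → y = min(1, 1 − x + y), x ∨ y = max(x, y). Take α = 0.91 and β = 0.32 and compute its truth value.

α → β = min(1, 1 − 0.91 + 0.32) = min(1, 0.41) = 0.41
β → α = min(1, 1 − 0.32 + 0.91) = min(1, 1.59) = 1.00
(α → β) ∨ (β → α) = max(0.41, 1.00) = 1.00
(As expected: a Ł∞-tautology — holds in every MV-chain.)

1.00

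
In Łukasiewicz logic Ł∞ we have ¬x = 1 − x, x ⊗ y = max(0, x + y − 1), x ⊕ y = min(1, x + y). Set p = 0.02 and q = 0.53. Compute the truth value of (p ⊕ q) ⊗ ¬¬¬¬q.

0.08

p ⊕ q = min(1, 0.02 + 0.53) = min(1, 0.55) = 0.55
¬q = 1 − 0.53 = 0.47
¬¬q = 1 − 0.47 = 0.53
¬¬¬q = 1 − 0.53 = 0.47
¬¬¬¬q = 1 − 0.47 = 0.53
(p ⊕ q) ⊗ ¬¬¬¬q = max(0, 0.55 + 0.53 − 1) = max(0, 0.08) = 0.08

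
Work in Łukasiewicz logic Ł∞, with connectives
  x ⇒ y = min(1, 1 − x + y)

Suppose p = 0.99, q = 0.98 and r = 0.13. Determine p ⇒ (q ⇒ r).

q ⇒ r = min(1, 1 − 0.98 + 0.13) = min(1, 0.15) = 0.15
p ⇒ (q ⇒ r) = min(1, 1 − 0.99 + 0.15) = min(1, 0.16) = 0.16

0.16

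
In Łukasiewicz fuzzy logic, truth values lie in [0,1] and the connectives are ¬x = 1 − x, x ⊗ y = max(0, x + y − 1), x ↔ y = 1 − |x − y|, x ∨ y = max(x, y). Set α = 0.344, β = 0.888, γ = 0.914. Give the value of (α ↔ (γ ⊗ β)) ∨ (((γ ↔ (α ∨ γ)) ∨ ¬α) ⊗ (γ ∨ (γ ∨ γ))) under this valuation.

γ ⊗ β = max(0, 0.914 + 0.888 − 1) = max(0, 0.802) = 0.802
α ↔ (γ ⊗ β) = 1 − |0.344 − 0.802| = 1 − 0.458 = 0.542
α ∨ γ = max(0.344, 0.914) = 0.914
γ ↔ (α ∨ γ) = 1 − |0.914 − 0.914| = 1 − 0.000 = 1.000
¬α = 1 − 0.344 = 0.656
(γ ↔ (α ∨ γ)) ∨ ¬α = max(1.000, 0.656) = 1.000
γ ∨ γ = max(0.914, 0.914) = 0.914
γ ∨ (γ ∨ γ) = max(0.914, 0.914) = 0.914
((γ ↔ (α ∨ γ)) ∨ ¬α) ⊗ (γ ∨ (γ ∨ γ)) = max(0, 1.000 + 0.914 − 1) = max(0, 0.914) = 0.914
(α ↔ (γ ⊗ β)) ∨ (((γ ↔ (α ∨ γ)) ∨ ¬α) ⊗ (γ ∨ (γ ∨ γ))) = max(0.542, 0.914) = 0.914

0.914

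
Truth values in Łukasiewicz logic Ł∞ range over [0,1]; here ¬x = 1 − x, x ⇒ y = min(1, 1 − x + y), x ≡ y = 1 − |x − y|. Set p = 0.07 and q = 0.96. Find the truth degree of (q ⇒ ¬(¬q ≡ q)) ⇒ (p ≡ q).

0.15

¬q = 1 − 0.96 = 0.04
¬q ≡ q = 1 − |0.04 − 0.96| = 1 − 0.92 = 0.08
¬(¬q ≡ q) = 1 − 0.08 = 0.92
q ⇒ ¬(¬q ≡ q) = min(1, 1 − 0.96 + 0.92) = min(1, 0.96) = 0.96
p ≡ q = 1 − |0.07 − 0.96| = 1 − 0.89 = 0.11
(q ⇒ ¬(¬q ≡ q)) ⇒ (p ≡ q) = min(1, 1 − 0.96 + 0.11) = min(1, 0.15) = 0.15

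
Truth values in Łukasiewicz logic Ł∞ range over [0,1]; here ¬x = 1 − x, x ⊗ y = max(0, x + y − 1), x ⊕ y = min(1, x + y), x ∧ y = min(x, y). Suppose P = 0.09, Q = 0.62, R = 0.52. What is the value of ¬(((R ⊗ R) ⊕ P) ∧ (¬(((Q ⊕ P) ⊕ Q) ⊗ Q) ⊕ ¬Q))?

0.87

R ⊗ R = max(0, 0.52 + 0.52 − 1) = max(0, 0.04) = 0.04
(R ⊗ R) ⊕ P = min(1, 0.04 + 0.09) = min(1, 0.13) = 0.13
Q ⊕ P = min(1, 0.62 + 0.09) = min(1, 0.71) = 0.71
(Q ⊕ P) ⊕ Q = min(1, 0.71 + 0.62) = min(1, 1.33) = 1.00
((Q ⊕ P) ⊕ Q) ⊗ Q = max(0, 1.00 + 0.62 − 1) = max(0, 0.62) = 0.62
¬(((Q ⊕ P) ⊕ Q) ⊗ Q) = 1 − 0.62 = 0.38
¬Q = 1 − 0.62 = 0.38
¬(((Q ⊕ P) ⊕ Q) ⊗ Q) ⊕ ¬Q = min(1, 0.38 + 0.38) = min(1, 0.76) = 0.76
((R ⊗ R) ⊕ P) ∧ (¬(((Q ⊕ P) ⊕ Q) ⊗ Q) ⊕ ¬Q) = min(0.13, 0.76) = 0.13
¬(((R ⊗ R) ⊕ P) ∧ (¬(((Q ⊕ P) ⊕ Q) ⊗ Q) ⊕ ¬Q)) = 1 − 0.13 = 0.87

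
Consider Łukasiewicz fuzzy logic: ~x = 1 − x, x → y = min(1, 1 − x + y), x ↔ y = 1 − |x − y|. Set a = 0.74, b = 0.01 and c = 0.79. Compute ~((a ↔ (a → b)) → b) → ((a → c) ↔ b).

0.49

a → b = min(1, 1 − 0.74 + 0.01) = min(1, 0.27) = 0.27
a ↔ (a → b) = 1 − |0.74 − 0.27| = 1 − 0.47 = 0.53
(a ↔ (a → b)) → b = min(1, 1 − 0.53 + 0.01) = min(1, 0.48) = 0.48
~((a ↔ (a → b)) → b) = 1 − 0.48 = 0.52
a → c = min(1, 1 − 0.74 + 0.79) = min(1, 1.05) = 1.00
(a → c) ↔ b = 1 − |1.00 − 0.01| = 1 − 0.99 = 0.01
~((a ↔ (a → b)) → b) → ((a → c) ↔ b) = min(1, 1 − 0.52 + 0.01) = min(1, 0.49) = 0.49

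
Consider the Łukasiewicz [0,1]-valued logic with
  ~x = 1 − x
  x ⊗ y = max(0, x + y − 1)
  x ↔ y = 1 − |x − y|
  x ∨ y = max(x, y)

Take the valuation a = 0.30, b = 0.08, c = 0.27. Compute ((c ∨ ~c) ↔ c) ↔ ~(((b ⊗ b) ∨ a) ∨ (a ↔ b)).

~c = 1 − 0.27 = 0.73
c ∨ ~c = max(0.27, 0.73) = 0.73
(c ∨ ~c) ↔ c = 1 − |0.73 − 0.27| = 1 − 0.46 = 0.54
b ⊗ b = max(0, 0.08 + 0.08 − 1) = max(0, -0.84) = 0.00
(b ⊗ b) ∨ a = max(0.00, 0.30) = 0.30
a ↔ b = 1 − |0.30 − 0.08| = 1 − 0.22 = 0.78
((b ⊗ b) ∨ a) ∨ (a ↔ b) = max(0.30, 0.78) = 0.78
~(((b ⊗ b) ∨ a) ∨ (a ↔ b)) = 1 − 0.78 = 0.22
((c ∨ ~c) ↔ c) ↔ ~(((b ⊗ b) ∨ a) ∨ (a ↔ b)) = 1 − |0.54 − 0.22| = 1 − 0.32 = 0.68

0.68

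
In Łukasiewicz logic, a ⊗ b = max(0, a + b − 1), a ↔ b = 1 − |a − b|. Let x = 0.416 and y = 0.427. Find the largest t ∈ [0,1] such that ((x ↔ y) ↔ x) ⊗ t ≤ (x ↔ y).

x ↔ y = 1 − |0.416 − 0.427| = 1 − 0.011 = 0.989
(x ↔ y) ↔ x = 1 − |0.989 − 0.416| = 1 − 0.573 = 0.427
So the left factor is (x ↔ y) ↔ x = 0.427.
So the right-hand bound is x ↔ y = 0.989.
The residuum of the Łukasiewicz t-norm gives the supremum: min(1, 1 − 0.427 + 0.989).
1 − 0.427 + 0.989 = 1.562, so t = min(1, 1.562) = 1.000.
Check: 0.427 ⊗ 1.000 = max(0, 0.427) = 0.427 ≤ 0.989.

1.000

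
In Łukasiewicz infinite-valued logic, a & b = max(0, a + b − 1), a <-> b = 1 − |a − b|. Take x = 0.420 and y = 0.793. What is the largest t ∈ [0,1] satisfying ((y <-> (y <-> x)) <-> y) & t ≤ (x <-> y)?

y <-> x = 1 − |0.793 − 0.420| = 1 − 0.373 = 0.627
y <-> (y <-> x) = 1 − |0.793 − 0.627| = 1 − 0.166 = 0.834
(y <-> (y <-> x)) <-> y = 1 − |0.834 − 0.793| = 1 − 0.041 = 0.959
So the left factor is (y <-> (y <-> x)) <-> y = 0.959.
x <-> y = 1 − |0.420 − 0.793| = 1 − 0.373 = 0.627
So the right-hand bound is x <-> y = 0.627.
The residuum of the Łukasiewicz t-norm gives the supremum: min(1, 1 − 0.959 + 0.627).
1 − 0.959 + 0.627 = 0.668, so t = min(1, 0.668) = 0.668.
Check: 0.959 & 0.668 = max(0, 0.627) = 0.627 ≤ 0.627.

0.668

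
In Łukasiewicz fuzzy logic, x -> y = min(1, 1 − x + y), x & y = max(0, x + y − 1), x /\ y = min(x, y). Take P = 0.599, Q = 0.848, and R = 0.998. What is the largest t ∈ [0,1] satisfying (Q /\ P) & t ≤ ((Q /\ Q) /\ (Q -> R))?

Q /\ P = min(0.848, 0.599) = 0.599
So the left factor is Q /\ P = 0.599.
Q /\ Q = min(0.848, 0.848) = 0.848
Q -> R = min(1, 1 − 0.848 + 0.998) = min(1, 1.150) = 1.000
(Q /\ Q) /\ (Q -> R) = min(0.848, 1.000) = 0.848
So the right-hand bound is (Q /\ Q) /\ (Q -> R) = 0.848.
The residuum of the Łukasiewicz t-norm gives the supremum: min(1, 1 − 0.599 + 0.848).
1 − 0.599 + 0.848 = 1.249, so t = min(1, 1.249) = 1.000.
Check: 0.599 & 1.000 = max(0, 0.599) = 0.599 ≤ 0.848.

1.000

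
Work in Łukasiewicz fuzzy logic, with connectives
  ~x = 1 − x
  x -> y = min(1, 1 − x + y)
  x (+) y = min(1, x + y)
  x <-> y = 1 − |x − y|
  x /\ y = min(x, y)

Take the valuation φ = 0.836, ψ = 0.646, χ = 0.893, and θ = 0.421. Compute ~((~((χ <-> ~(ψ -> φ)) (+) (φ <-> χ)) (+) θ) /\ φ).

0.579

ψ -> φ = min(1, 1 − 0.646 + 0.836) = min(1, 1.190) = 1.000
~(ψ -> φ) = 1 − 1.000 = 0.000
χ <-> ~(ψ -> φ) = 1 − |0.893 − 0.000| = 1 − 0.893 = 0.107
φ <-> χ = 1 − |0.836 − 0.893| = 1 − 0.057 = 0.943
(χ <-> ~(ψ -> φ)) (+) (φ <-> χ) = min(1, 0.107 + 0.943) = min(1, 1.050) = 1.000
~((χ <-> ~(ψ -> φ)) (+) (φ <-> χ)) = 1 − 1.000 = 0.000
~((χ <-> ~(ψ -> φ)) (+) (φ <-> χ)) (+) θ = min(1, 0.000 + 0.421) = min(1, 0.421) = 0.421
(~((χ <-> ~(ψ -> φ)) (+) (φ <-> χ)) (+) θ) /\ φ = min(0.421, 0.836) = 0.421
~((~((χ <-> ~(ψ -> φ)) (+) (φ <-> χ)) (+) θ) /\ φ) = 1 − 0.421 = 0.579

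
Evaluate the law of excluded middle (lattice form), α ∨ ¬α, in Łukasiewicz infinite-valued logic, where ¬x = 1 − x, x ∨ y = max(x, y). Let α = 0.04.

0.96

¬α = 1 − 0.04 = 0.96
α ∨ ¬α = max(0.04, 0.96) = 0.96
(The value 0.96 < 1 shows this instance is not satisfied; not a Ł∞-tautology — its value is max(a, 1−a).)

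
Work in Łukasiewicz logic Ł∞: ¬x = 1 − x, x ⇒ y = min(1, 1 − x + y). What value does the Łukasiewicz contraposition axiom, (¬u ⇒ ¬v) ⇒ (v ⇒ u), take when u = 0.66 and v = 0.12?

¬u = 1 − 0.66 = 0.34
¬v = 1 − 0.12 = 0.88
¬u ⇒ ¬v = min(1, 1 − 0.34 + 0.88) = min(1, 1.54) = 1.00
v ⇒ u = min(1, 1 − 0.12 + 0.66) = min(1, 1.54) = 1.00
(¬u ⇒ ¬v) ⇒ (v ⇒ u) = min(1, 1 − 1.00 + 1.00) = min(1, 1.00) = 1.00
(As expected: an axiom of Ł∞, always 1.)

1.00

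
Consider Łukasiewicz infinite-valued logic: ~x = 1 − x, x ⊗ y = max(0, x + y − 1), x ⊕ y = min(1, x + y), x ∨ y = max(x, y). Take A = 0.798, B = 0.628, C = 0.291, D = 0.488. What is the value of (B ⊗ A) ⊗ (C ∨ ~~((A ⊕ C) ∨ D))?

0.426

B ⊗ A = max(0, 0.628 + 0.798 − 1) = max(0, 0.426) = 0.426
A ⊕ C = min(1, 0.798 + 0.291) = min(1, 1.089) = 1.000
(A ⊕ C) ∨ D = max(1.000, 0.488) = 1.000
~((A ⊕ C) ∨ D) = 1 − 1.000 = 0.000
~~((A ⊕ C) ∨ D) = 1 − 0.000 = 1.000
C ∨ ~~((A ⊕ C) ∨ D) = max(0.291, 1.000) = 1.000
(B ⊗ A) ⊗ (C ∨ ~~((A ⊕ C) ∨ D)) = max(0, 0.426 + 1.000 − 1) = max(0, 0.426) = 0.426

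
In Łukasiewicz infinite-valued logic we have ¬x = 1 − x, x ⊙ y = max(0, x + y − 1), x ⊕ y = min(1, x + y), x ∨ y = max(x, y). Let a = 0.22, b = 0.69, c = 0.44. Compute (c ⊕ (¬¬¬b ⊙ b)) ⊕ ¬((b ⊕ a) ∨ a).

0.53

¬b = 1 − 0.69 = 0.31
¬¬b = 1 − 0.31 = 0.69
¬¬¬b = 1 − 0.69 = 0.31
¬¬¬b ⊙ b = max(0, 0.31 + 0.69 − 1) = max(0, 0.00) = 0.00
c ⊕ (¬¬¬b ⊙ b) = min(1, 0.44 + 0.00) = min(1, 0.44) = 0.44
b ⊕ a = min(1, 0.69 + 0.22) = min(1, 0.91) = 0.91
(b ⊕ a) ∨ a = max(0.91, 0.22) = 0.91
¬((b ⊕ a) ∨ a) = 1 − 0.91 = 0.09
(c ⊕ (¬¬¬b ⊙ b)) ⊕ ¬((b ⊕ a) ∨ a) = min(1, 0.44 + 0.09) = min(1, 0.53) = 0.53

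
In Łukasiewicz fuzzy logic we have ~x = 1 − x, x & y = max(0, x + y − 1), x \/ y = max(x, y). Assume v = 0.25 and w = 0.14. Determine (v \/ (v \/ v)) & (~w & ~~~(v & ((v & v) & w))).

0.11

v \/ v = max(0.25, 0.25) = 0.25
v \/ (v \/ v) = max(0.25, 0.25) = 0.25
~w = 1 − 0.14 = 0.86
v & v = max(0, 0.25 + 0.25 − 1) = max(0, -0.50) = 0.00
(v & v) & w = max(0, 0.00 + 0.14 − 1) = max(0, -0.86) = 0.00
v & ((v & v) & w) = max(0, 0.25 + 0.00 − 1) = max(0, -0.75) = 0.00
~(v & ((v & v) & w)) = 1 − 0.00 = 1.00
~~(v & ((v & v) & w)) = 1 − 1.00 = 0.00
~~~(v & ((v & v) & w)) = 1 − 0.00 = 1.00
~w & ~~~(v & ((v & v) & w)) = max(0, 0.86 + 1.00 − 1) = max(0, 0.86) = 0.86
(v \/ (v \/ v)) & (~w & ~~~(v & ((v & v) & w))) = max(0, 0.25 + 0.86 − 1) = max(0, 0.11) = 0.11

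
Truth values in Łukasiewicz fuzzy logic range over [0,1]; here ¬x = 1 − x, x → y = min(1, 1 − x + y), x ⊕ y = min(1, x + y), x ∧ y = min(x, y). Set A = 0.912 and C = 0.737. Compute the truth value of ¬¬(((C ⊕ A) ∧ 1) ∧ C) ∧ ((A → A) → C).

0.737

C ⊕ A = min(1, 0.737 + 0.912) = min(1, 1.649) = 1.000
(C ⊕ A) ∧ 1 = min(1.000, 1.000) = 1.000
((C ⊕ A) ∧ 1) ∧ C = min(1.000, 0.737) = 0.737
¬(((C ⊕ A) ∧ 1) ∧ C) = 1 − 0.737 = 0.263
¬¬(((C ⊕ A) ∧ 1) ∧ C) = 1 − 0.263 = 0.737
A → A = min(1, 1 − 0.912 + 0.912) = min(1, 1.000) = 1.000
(A → A) → C = min(1, 1 − 1.000 + 0.737) = min(1, 0.737) = 0.737
¬¬(((C ⊕ A) ∧ 1) ∧ C) ∧ ((A → A) → C) = min(0.737, 0.737) = 0.737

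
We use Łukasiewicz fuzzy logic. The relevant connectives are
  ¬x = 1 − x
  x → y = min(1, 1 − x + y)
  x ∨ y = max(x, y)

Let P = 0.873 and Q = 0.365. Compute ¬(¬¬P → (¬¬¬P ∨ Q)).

¬P = 1 − 0.873 = 0.127
¬¬P = 1 − 0.127 = 0.873
¬¬¬P = 1 − 0.873 = 0.127
¬¬¬P ∨ Q = max(0.127, 0.365) = 0.365
¬¬P → (¬¬¬P ∨ Q) = min(1, 1 − 0.873 + 0.365) = min(1, 0.492) = 0.492
¬(¬¬P → (¬¬¬P ∨ Q)) = 1 − 0.492 = 0.508

0.508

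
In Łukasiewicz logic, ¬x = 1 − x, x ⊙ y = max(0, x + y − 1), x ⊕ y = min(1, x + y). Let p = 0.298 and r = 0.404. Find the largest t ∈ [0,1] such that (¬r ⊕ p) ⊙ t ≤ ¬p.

¬r = 1 − 0.404 = 0.596
¬r ⊕ p = min(1, 0.596 + 0.298) = min(1, 0.894) = 0.894
So the left factor is ¬r ⊕ p = 0.894.
¬p = 1 − 0.298 = 0.702
So the right-hand bound is ¬p = 0.702.
The residuum of the Łukasiewicz t-norm gives the supremum: min(1, 1 − 0.894 + 0.702).
1 − 0.894 + 0.702 = 0.808, so t = min(1, 0.808) = 0.808.
Check: 0.894 ⊙ 0.808 = max(0, 0.702) = 0.702 ≤ 0.702.

0.808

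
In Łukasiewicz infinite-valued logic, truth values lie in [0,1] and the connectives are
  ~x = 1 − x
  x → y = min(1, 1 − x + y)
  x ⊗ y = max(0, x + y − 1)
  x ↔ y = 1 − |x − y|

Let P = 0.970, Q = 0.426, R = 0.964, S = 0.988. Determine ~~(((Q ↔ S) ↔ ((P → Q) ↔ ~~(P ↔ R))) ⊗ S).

Q ↔ S = 1 − |0.426 − 0.988| = 1 − 0.562 = 0.438
P → Q = min(1, 1 − 0.970 + 0.426) = min(1, 0.456) = 0.456
P ↔ R = 1 − |0.970 − 0.964| = 1 − 0.006 = 0.994
~(P ↔ R) = 1 − 0.994 = 0.006
~~(P ↔ R) = 1 − 0.006 = 0.994
(P → Q) ↔ ~~(P ↔ R) = 1 − |0.456 − 0.994| = 1 − 0.538 = 0.462
(Q ↔ S) ↔ ((P → Q) ↔ ~~(P ↔ R)) = 1 − |0.438 − 0.462| = 1 − 0.024 = 0.976
((Q ↔ S) ↔ ((P → Q) ↔ ~~(P ↔ R))) ⊗ S = max(0, 0.976 + 0.988 − 1) = max(0, 0.964) = 0.964
~(((Q ↔ S) ↔ ((P → Q) ↔ ~~(P ↔ R))) ⊗ S) = 1 − 0.964 = 0.036
~~(((Q ↔ S) ↔ ((P → Q) ↔ ~~(P ↔ R))) ⊗ S) = 1 − 0.036 = 0.964

0.964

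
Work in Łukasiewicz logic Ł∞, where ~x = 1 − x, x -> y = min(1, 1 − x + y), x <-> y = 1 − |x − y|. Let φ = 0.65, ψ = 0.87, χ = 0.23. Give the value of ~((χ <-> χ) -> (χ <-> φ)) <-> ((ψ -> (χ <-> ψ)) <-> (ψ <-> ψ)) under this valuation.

χ <-> χ = 1 − |0.23 − 0.23| = 1 − 0.00 = 1.00
χ <-> φ = 1 − |0.23 − 0.65| = 1 − 0.42 = 0.58
(χ <-> χ) -> (χ <-> φ) = min(1, 1 − 1.00 + 0.58) = min(1, 0.58) = 0.58
~((χ <-> χ) -> (χ <-> φ)) = 1 − 0.58 = 0.42
χ <-> ψ = 1 − |0.23 − 0.87| = 1 − 0.64 = 0.36
ψ -> (χ <-> ψ) = min(1, 1 − 0.87 + 0.36) = min(1, 0.49) = 0.49
ψ <-> ψ = 1 − |0.87 − 0.87| = 1 − 0.00 = 1.00
(ψ -> (χ <-> ψ)) <-> (ψ <-> ψ) = 1 − |0.49 − 1.00| = 1 − 0.51 = 0.49
~((χ <-> χ) -> (χ <-> φ)) <-> ((ψ -> (χ <-> ψ)) <-> (ψ <-> ψ)) = 1 − |0.42 − 0.49| = 1 − 0.07 = 0.93

0.93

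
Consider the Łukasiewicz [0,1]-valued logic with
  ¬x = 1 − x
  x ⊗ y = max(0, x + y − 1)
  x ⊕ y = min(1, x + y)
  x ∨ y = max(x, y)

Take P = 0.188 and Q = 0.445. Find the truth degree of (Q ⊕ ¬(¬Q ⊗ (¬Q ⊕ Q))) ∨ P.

¬Q = 1 − 0.445 = 0.555
¬Q ⊕ Q = min(1, 0.555 + 0.445) = min(1, 1.000) = 1.000
¬Q ⊗ (¬Q ⊕ Q) = max(0, 0.555 + 1.000 − 1) = max(0, 0.555) = 0.555
¬(¬Q ⊗ (¬Q ⊕ Q)) = 1 − 0.555 = 0.445
Q ⊕ ¬(¬Q ⊗ (¬Q ⊕ Q)) = min(1, 0.445 + 0.445) = min(1, 0.890) = 0.890
(Q ⊕ ¬(¬Q ⊗ (¬Q ⊕ Q))) ∨ P = max(0.890, 0.188) = 0.890

0.890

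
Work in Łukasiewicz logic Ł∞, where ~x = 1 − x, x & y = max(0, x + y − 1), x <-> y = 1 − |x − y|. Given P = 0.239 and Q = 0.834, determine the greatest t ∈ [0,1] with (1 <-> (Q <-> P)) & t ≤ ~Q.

Q <-> P = 1 − |0.834 − 0.239| = 1 − 0.595 = 0.405
1 <-> (Q <-> P) = 1 − |1.000 − 0.405| = 1 − 0.595 = 0.405
So the left factor is 1 <-> (Q <-> P) = 0.405.
~Q = 1 − 0.834 = 0.166
So the right-hand bound is ~Q = 0.166.
The residuum of the Łukasiewicz t-norm gives the supremum: min(1, 1 − 0.405 + 0.166).
1 − 0.405 + 0.166 = 0.761, so t = min(1, 0.761) = 0.761.
Check: 0.405 & 0.761 = max(0, 0.166) = 0.166 ≤ 0.166.

0.761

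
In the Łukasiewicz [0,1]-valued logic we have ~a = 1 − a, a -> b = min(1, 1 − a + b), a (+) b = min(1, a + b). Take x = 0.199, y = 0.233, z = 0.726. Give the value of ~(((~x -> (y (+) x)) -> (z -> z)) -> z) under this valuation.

0.274

~x = 1 − 0.199 = 0.801
y (+) x = min(1, 0.233 + 0.199) = min(1, 0.432) = 0.432
~x -> (y (+) x) = min(1, 1 − 0.801 + 0.432) = min(1, 0.631) = 0.631
z -> z = min(1, 1 − 0.726 + 0.726) = min(1, 1.000) = 1.000
(~x -> (y (+) x)) -> (z -> z) = min(1, 1 − 0.631 + 1.000) = min(1, 1.369) = 1.000
((~x -> (y (+) x)) -> (z -> z)) -> z = min(1, 1 − 1.000 + 0.726) = min(1, 0.726) = 0.726
~(((~x -> (y (+) x)) -> (z -> z)) -> z) = 1 − 0.726 = 0.274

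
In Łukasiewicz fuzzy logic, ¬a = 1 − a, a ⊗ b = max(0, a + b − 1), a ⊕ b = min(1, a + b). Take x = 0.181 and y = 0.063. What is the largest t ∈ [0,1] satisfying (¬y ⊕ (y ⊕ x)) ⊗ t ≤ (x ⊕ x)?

0.362

¬y = 1 − 0.063 = 0.937
y ⊕ x = min(1, 0.063 + 0.181) = min(1, 0.244) = 0.244
¬y ⊕ (y ⊕ x) = min(1, 0.937 + 0.244) = min(1, 1.181) = 1.000
So the left factor is ¬y ⊕ (y ⊕ x) = 1.000.
x ⊕ x = min(1, 0.181 + 0.181) = min(1, 0.362) = 0.362
So the right-hand bound is x ⊕ x = 0.362.
The residuum of the Łukasiewicz t-norm gives the supremum: min(1, 1 − 1.000 + 0.362).
1 − 1.000 + 0.362 = 0.362, so t = min(1, 0.362) = 0.362.
Check: 1.000 ⊗ 0.362 = max(0, 0.362) = 0.362 ≤ 0.362.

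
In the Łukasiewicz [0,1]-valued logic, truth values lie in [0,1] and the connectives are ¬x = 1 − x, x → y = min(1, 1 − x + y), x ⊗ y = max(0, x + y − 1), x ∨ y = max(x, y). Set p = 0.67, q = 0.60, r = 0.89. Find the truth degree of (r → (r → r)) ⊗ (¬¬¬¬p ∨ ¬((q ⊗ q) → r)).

0.67

r → r = min(1, 1 − 0.89 + 0.89) = min(1, 1.00) = 1.00
r → (r → r) = min(1, 1 − 0.89 + 1.00) = min(1, 1.11) = 1.00
¬p = 1 − 0.67 = 0.33
¬¬p = 1 − 0.33 = 0.67
¬¬¬p = 1 − 0.67 = 0.33
¬¬¬¬p = 1 − 0.33 = 0.67
q ⊗ q = max(0, 0.60 + 0.60 − 1) = max(0, 0.20) = 0.20
(q ⊗ q) → r = min(1, 1 − 0.20 + 0.89) = min(1, 1.69) = 1.00
¬((q ⊗ q) → r) = 1 − 1.00 = 0.00
¬¬¬¬p ∨ ¬((q ⊗ q) → r) = max(0.67, 0.00) = 0.67
(r → (r → r)) ⊗ (¬¬¬¬p ∨ ¬((q ⊗ q) → r)) = max(0, 1.00 + 0.67 − 1) = max(0, 0.67) = 0.67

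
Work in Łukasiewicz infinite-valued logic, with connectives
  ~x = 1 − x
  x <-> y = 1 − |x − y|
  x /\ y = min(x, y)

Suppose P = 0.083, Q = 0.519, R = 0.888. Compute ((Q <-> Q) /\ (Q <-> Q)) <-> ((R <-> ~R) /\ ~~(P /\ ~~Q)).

Q <-> Q = 1 − |0.519 − 0.519| = 1 − 0.000 = 1.000
(Q <-> Q) /\ (Q <-> Q) = min(1.000, 1.000) = 1.000
~R = 1 − 0.888 = 0.112
R <-> ~R = 1 − |0.888 − 0.112| = 1 − 0.776 = 0.224
~Q = 1 − 0.519 = 0.481
~~Q = 1 − 0.481 = 0.519
P /\ ~~Q = min(0.083, 0.519) = 0.083
~(P /\ ~~Q) = 1 − 0.083 = 0.917
~~(P /\ ~~Q) = 1 − 0.917 = 0.083
(R <-> ~R) /\ ~~(P /\ ~~Q) = min(0.224, 0.083) = 0.083
((Q <-> Q) /\ (Q <-> Q)) <-> ((R <-> ~R) /\ ~~(P /\ ~~Q)) = 1 − |1.000 − 0.083| = 1 − 0.917 = 0.083

0.083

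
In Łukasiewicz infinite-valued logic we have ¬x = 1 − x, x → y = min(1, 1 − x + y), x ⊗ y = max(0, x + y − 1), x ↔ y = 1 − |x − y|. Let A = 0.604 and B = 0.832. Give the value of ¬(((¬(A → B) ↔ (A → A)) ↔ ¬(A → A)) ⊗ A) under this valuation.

0.396

A → B = min(1, 1 − 0.604 + 0.832) = min(1, 1.228) = 1.000
¬(A → B) = 1 − 1.000 = 0.000
A → A = min(1, 1 − 0.604 + 0.604) = min(1, 1.000) = 1.000
¬(A → B) ↔ (A → A) = 1 − |0.000 − 1.000| = 1 − 1.000 = 0.000
¬(A → A) = 1 − 1.000 = 0.000
(¬(A → B) ↔ (A → A)) ↔ ¬(A → A) = 1 − |0.000 − 0.000| = 1 − 0.000 = 1.000
((¬(A → B) ↔ (A → A)) ↔ ¬(A → A)) ⊗ A = max(0, 1.000 + 0.604 − 1) = max(0, 0.604) = 0.604
¬(((¬(A → B) ↔ (A → A)) ↔ ¬(A → A)) ⊗ A) = 1 − 0.604 = 0.396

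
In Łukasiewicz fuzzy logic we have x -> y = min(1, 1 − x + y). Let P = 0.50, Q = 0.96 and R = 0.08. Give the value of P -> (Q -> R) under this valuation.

Q -> R = min(1, 1 − 0.96 + 0.08) = min(1, 0.12) = 0.12
P -> (Q -> R) = min(1, 1 − 0.50 + 0.12) = min(1, 0.62) = 0.62

0.62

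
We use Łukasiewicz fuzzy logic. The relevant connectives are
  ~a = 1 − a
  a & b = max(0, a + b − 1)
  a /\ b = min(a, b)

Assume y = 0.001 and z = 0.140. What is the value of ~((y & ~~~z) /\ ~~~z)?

~z = 1 − 0.140 = 0.860
~~z = 1 − 0.860 = 0.140
~~~z = 1 − 0.140 = 0.860
y & ~~~z = max(0, 0.001 + 0.860 − 1) = max(0, -0.139) = 0.000
(y & ~~~z) /\ ~~~z = min(0.000, 0.860) = 0.000
~((y & ~~~z) /\ ~~~z) = 1 − 0.000 = 1.000

1.000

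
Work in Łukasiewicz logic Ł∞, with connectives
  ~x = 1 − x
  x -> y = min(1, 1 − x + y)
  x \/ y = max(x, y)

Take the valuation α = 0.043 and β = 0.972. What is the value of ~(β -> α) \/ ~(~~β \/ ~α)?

β -> α = min(1, 1 − 0.972 + 0.043) = min(1, 0.071) = 0.071
~(β -> α) = 1 − 0.071 = 0.929
~β = 1 − 0.972 = 0.028
~~β = 1 − 0.028 = 0.972
~α = 1 − 0.043 = 0.957
~~β \/ ~α = max(0.972, 0.957) = 0.972
~(~~β \/ ~α) = 1 − 0.972 = 0.028
~(β -> α) \/ ~(~~β \/ ~α) = max(0.929, 0.028) = 0.929

0.929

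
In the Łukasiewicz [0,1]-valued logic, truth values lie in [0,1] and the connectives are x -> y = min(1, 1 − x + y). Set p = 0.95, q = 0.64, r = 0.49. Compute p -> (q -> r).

q -> r = min(1, 1 − 0.64 + 0.49) = min(1, 0.85) = 0.85
p -> (q -> r) = min(1, 1 − 0.95 + 0.85) = min(1, 0.90) = 0.90

0.90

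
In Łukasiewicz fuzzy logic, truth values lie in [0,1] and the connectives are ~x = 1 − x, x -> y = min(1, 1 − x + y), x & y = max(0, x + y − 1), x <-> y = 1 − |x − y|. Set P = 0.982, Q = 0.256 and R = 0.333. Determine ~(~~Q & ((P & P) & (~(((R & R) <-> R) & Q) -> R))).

~Q = 1 − 0.256 = 0.744
~~Q = 1 − 0.744 = 0.256
P & P = max(0, 0.982 + 0.982 − 1) = max(0, 0.964) = 0.964
R & R = max(0, 0.333 + 0.333 − 1) = max(0, -0.334) = 0.000
(R & R) <-> R = 1 − |0.000 − 0.333| = 1 − 0.333 = 0.667
((R & R) <-> R) & Q = max(0, 0.667 + 0.256 − 1) = max(0, -0.077) = 0.000
~(((R & R) <-> R) & Q) = 1 − 0.000 = 1.000
~(((R & R) <-> R) & Q) -> R = min(1, 1 − 1.000 + 0.333) = min(1, 0.333) = 0.333
(P & P) & (~(((R & R) <-> R) & Q) -> R) = max(0, 0.964 + 0.333 − 1) = max(0, 0.297) = 0.297
~~Q & ((P & P) & (~(((R & R) <-> R) & Q) -> R)) = max(0, 0.256 + 0.297 − 1) = max(0, -0.447) = 0.000
~(~~Q & ((P & P) & (~(((R & R) <-> R) & Q) -> R))) = 1 − 0.000 = 1.000

1.000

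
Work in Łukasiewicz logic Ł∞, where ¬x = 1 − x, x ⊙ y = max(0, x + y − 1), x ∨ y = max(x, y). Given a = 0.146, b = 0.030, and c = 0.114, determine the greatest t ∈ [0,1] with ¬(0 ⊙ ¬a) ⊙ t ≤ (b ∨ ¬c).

0.886

¬a = 1 − 0.146 = 0.854
0 ⊙ ¬a = max(0, 0.000 + 0.854 − 1) = max(0, -0.146) = 0.000
¬(0 ⊙ ¬a) = 1 − 0.000 = 1.000
So the left factor is ¬(0 ⊙ ¬a) = 1.000.
¬c = 1 − 0.114 = 0.886
b ∨ ¬c = max(0.030, 0.886) = 0.886
So the right-hand bound is b ∨ ¬c = 0.886.
The residuum of the Łukasiewicz t-norm gives the supremum: min(1, 1 − 1.000 + 0.886).
1 − 1.000 + 0.886 = 0.886, so t = min(1, 0.886) = 0.886.
Check: 1.000 ⊙ 0.886 = max(0, 0.886) = 0.886 ≤ 0.886.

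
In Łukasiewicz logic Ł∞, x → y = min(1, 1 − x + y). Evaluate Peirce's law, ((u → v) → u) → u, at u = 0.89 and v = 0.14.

0.89

u → v = min(1, 1 − 0.89 + 0.14) = min(1, 0.25) = 0.25
(u → v) → u = min(1, 1 − 0.25 + 0.89) = min(1, 1.64) = 1.00
((u → v) → u) → u = min(1, 1 − 1.00 + 0.89) = min(1, 0.89) = 0.89
(The value 0.89 < 1 shows this instance is not satisfied; not a Ł∞-tautology in general.)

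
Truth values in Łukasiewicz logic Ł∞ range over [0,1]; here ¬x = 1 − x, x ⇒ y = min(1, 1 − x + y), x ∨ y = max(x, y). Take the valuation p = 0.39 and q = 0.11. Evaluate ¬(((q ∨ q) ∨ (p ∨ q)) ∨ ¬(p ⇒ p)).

0.61

q ∨ q = max(0.11, 0.11) = 0.11
p ∨ q = max(0.39, 0.11) = 0.39
(q ∨ q) ∨ (p ∨ q) = max(0.11, 0.39) = 0.39
p ⇒ p = min(1, 1 − 0.39 + 0.39) = min(1, 1.00) = 1.00
¬(p ⇒ p) = 1 − 1.00 = 0.00
((q ∨ q) ∨ (p ∨ q)) ∨ ¬(p ⇒ p) = max(0.39, 0.00) = 0.39
¬(((q ∨ q) ∨ (p ∨ q)) ∨ ¬(p ⇒ p)) = 1 − 0.39 = 0.61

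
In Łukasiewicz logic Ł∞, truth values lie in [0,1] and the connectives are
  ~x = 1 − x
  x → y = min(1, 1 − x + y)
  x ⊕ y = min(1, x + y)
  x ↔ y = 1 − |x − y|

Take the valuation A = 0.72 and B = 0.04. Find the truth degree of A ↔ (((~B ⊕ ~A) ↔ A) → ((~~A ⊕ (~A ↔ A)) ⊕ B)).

~B = 1 − 0.04 = 0.96
~A = 1 − 0.72 = 0.28
~B ⊕ ~A = min(1, 0.96 + 0.28) = min(1, 1.24) = 1.00
(~B ⊕ ~A) ↔ A = 1 − |1.00 − 0.72| = 1 − 0.28 = 0.72
~~A = 1 − 0.28 = 0.72
~A ↔ A = 1 − |0.28 − 0.72| = 1 − 0.44 = 0.56
~~A ⊕ (~A ↔ A) = min(1, 0.72 + 0.56) = min(1, 1.28) = 1.00
(~~A ⊕ (~A ↔ A)) ⊕ B = min(1, 1.00 + 0.04) = min(1, 1.04) = 1.00
((~B ⊕ ~A) ↔ A) → ((~~A ⊕ (~A ↔ A)) ⊕ B) = min(1, 1 − 0.72 + 1.00) = min(1, 1.28) = 1.00
A ↔ (((~B ⊕ ~A) ↔ A) → ((~~A ⊕ (~A ↔ A)) ⊕ B)) = 1 − |0.72 − 1.00| = 1 − 0.28 = 0.72

0.72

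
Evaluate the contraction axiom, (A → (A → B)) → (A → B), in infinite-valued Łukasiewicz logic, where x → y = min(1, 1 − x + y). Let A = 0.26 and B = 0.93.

1.00

A → B = min(1, 1 − 0.26 + 0.93) = min(1, 1.67) = 1.00
A → (A → B) = min(1, 1 − 0.26 + 1.00) = min(1, 1.74) = 1.00
(A → (A → B)) → (A → B) = min(1, 1 − 1.00 + 1.00) = min(1, 1.00) = 1.00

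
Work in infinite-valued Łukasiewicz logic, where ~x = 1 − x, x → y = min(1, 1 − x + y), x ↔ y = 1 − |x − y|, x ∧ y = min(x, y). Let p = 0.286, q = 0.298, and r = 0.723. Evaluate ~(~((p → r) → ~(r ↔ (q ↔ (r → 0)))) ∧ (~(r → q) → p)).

p → r = min(1, 1 − 0.286 + 0.723) = min(1, 1.437) = 1.000
r → 0 = min(1, 1 − 0.723 + 0.000) = min(1, 0.277) = 0.277
q ↔ (r → 0) = 1 − |0.298 − 0.277| = 1 − 0.021 = 0.979
r ↔ (q ↔ (r → 0)) = 1 − |0.723 − 0.979| = 1 − 0.256 = 0.744
~(r ↔ (q ↔ (r → 0))) = 1 − 0.744 = 0.256
(p → r) → ~(r ↔ (q ↔ (r → 0))) = min(1, 1 − 1.000 + 0.256) = min(1, 0.256) = 0.256
~((p → r) → ~(r ↔ (q ↔ (r → 0)))) = 1 − 0.256 = 0.744
r → q = min(1, 1 − 0.723 + 0.298) = min(1, 0.575) = 0.575
~(r → q) = 1 − 0.575 = 0.425
~(r → q) → p = min(1, 1 − 0.425 + 0.286) = min(1, 0.861) = 0.861
~((p → r) → ~(r ↔ (q ↔ (r → 0)))) ∧ (~(r → q) → p) = min(0.744, 0.861) = 0.744
~(~((p → r) → ~(r ↔ (q ↔ (r → 0)))) ∧ (~(r → q) → p)) = 1 − 0.744 = 0.256

0.256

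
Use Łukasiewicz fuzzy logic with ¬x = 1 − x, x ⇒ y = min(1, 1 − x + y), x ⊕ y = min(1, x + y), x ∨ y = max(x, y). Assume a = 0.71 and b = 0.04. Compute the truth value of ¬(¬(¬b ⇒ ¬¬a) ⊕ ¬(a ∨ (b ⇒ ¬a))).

0.75

¬b = 1 − 0.04 = 0.96
¬a = 1 − 0.71 = 0.29
¬¬a = 1 − 0.29 = 0.71
¬b ⇒ ¬¬a = min(1, 1 − 0.96 + 0.71) = min(1, 0.75) = 0.75
¬(¬b ⇒ ¬¬a) = 1 − 0.75 = 0.25
b ⇒ ¬a = min(1, 1 − 0.04 + 0.29) = min(1, 1.25) = 1.00
a ∨ (b ⇒ ¬a) = max(0.71, 1.00) = 1.00
¬(a ∨ (b ⇒ ¬a)) = 1 − 1.00 = 0.00
¬(¬b ⇒ ¬¬a) ⊕ ¬(a ∨ (b ⇒ ¬a)) = min(1, 0.25 + 0.00) = min(1, 0.25) = 0.25
¬(¬(¬b ⇒ ¬¬a) ⊕ ¬(a ∨ (b ⇒ ¬a))) = 1 − 0.25 = 0.75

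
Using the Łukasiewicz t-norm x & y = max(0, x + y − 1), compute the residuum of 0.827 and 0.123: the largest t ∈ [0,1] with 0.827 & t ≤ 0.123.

The residuum of the Łukasiewicz t-norm gives the supremum: min(1, 1 − 0.827 + 0.123).
1 − 0.827 + 0.123 = 0.296, so t = min(1, 0.296) = 0.296.
Check: 0.827 & 0.296 = max(0, 0.123) = 0.123 ≤ 0.123.

0.296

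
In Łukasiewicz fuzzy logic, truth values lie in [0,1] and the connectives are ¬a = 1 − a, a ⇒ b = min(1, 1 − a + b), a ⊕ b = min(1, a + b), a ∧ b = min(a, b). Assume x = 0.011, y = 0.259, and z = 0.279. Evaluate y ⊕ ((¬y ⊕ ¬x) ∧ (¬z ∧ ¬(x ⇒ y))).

0.259

¬y = 1 − 0.259 = 0.741
¬x = 1 − 0.011 = 0.989
¬y ⊕ ¬x = min(1, 0.741 + 0.989) = min(1, 1.730) = 1.000
¬z = 1 − 0.279 = 0.721
x ⇒ y = min(1, 1 − 0.011 + 0.259) = min(1, 1.248) = 1.000
¬(x ⇒ y) = 1 − 1.000 = 0.000
¬z ∧ ¬(x ⇒ y) = min(0.721, 0.000) = 0.000
(¬y ⊕ ¬x) ∧ (¬z ∧ ¬(x ⇒ y)) = min(1.000, 0.000) = 0.000
y ⊕ ((¬y ⊕ ¬x) ∧ (¬z ∧ ¬(x ⇒ y))) = min(1, 0.259 + 0.000) = min(1, 0.259) = 0.259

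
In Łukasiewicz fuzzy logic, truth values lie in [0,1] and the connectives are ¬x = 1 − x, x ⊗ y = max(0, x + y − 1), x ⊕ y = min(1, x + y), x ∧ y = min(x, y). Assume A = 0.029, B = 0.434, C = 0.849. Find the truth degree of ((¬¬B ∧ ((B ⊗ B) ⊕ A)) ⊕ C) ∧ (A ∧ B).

0.029

¬B = 1 − 0.434 = 0.566
¬¬B = 1 − 0.566 = 0.434
B ⊗ B = max(0, 0.434 + 0.434 − 1) = max(0, -0.132) = 0.000
(B ⊗ B) ⊕ A = min(1, 0.000 + 0.029) = min(1, 0.029) = 0.029
¬¬B ∧ ((B ⊗ B) ⊕ A) = min(0.434, 0.029) = 0.029
(¬¬B ∧ ((B ⊗ B) ⊕ A)) ⊕ C = min(1, 0.029 + 0.849) = min(1, 0.878) = 0.878
A ∧ B = min(0.029, 0.434) = 0.029
((¬¬B ∧ ((B ⊗ B) ⊕ A)) ⊕ C) ∧ (A ∧ B) = min(0.878, 0.029) = 0.029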